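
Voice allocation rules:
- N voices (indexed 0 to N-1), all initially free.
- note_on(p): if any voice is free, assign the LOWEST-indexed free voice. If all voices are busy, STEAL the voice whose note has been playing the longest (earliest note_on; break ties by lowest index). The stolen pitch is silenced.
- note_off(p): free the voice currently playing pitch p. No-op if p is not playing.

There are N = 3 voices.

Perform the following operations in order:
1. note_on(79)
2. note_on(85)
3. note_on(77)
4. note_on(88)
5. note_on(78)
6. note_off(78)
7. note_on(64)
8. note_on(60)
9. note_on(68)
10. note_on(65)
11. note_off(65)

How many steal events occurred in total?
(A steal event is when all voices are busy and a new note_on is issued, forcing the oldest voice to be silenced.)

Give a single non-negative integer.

Op 1: note_on(79): voice 0 is free -> assigned | voices=[79 - -]
Op 2: note_on(85): voice 1 is free -> assigned | voices=[79 85 -]
Op 3: note_on(77): voice 2 is free -> assigned | voices=[79 85 77]
Op 4: note_on(88): all voices busy, STEAL voice 0 (pitch 79, oldest) -> assign | voices=[88 85 77]
Op 5: note_on(78): all voices busy, STEAL voice 1 (pitch 85, oldest) -> assign | voices=[88 78 77]
Op 6: note_off(78): free voice 1 | voices=[88 - 77]
Op 7: note_on(64): voice 1 is free -> assigned | voices=[88 64 77]
Op 8: note_on(60): all voices busy, STEAL voice 2 (pitch 77, oldest) -> assign | voices=[88 64 60]
Op 9: note_on(68): all voices busy, STEAL voice 0 (pitch 88, oldest) -> assign | voices=[68 64 60]
Op 10: note_on(65): all voices busy, STEAL voice 1 (pitch 64, oldest) -> assign | voices=[68 65 60]
Op 11: note_off(65): free voice 1 | voices=[68 - 60]

Answer: 5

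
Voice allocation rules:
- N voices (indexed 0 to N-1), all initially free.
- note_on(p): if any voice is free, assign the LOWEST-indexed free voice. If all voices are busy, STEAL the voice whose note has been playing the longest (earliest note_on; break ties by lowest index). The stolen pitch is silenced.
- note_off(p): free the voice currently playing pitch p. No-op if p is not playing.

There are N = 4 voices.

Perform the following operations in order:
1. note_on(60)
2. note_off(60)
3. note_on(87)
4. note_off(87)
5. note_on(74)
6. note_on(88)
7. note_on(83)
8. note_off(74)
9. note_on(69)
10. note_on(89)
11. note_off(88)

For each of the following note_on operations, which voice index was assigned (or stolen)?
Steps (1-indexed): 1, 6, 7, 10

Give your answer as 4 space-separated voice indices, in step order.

Answer: 0 1 2 3

Derivation:
Op 1: note_on(60): voice 0 is free -> assigned | voices=[60 - - -]
Op 2: note_off(60): free voice 0 | voices=[- - - -]
Op 3: note_on(87): voice 0 is free -> assigned | voices=[87 - - -]
Op 4: note_off(87): free voice 0 | voices=[- - - -]
Op 5: note_on(74): voice 0 is free -> assigned | voices=[74 - - -]
Op 6: note_on(88): voice 1 is free -> assigned | voices=[74 88 - -]
Op 7: note_on(83): voice 2 is free -> assigned | voices=[74 88 83 -]
Op 8: note_off(74): free voice 0 | voices=[- 88 83 -]
Op 9: note_on(69): voice 0 is free -> assigned | voices=[69 88 83 -]
Op 10: note_on(89): voice 3 is free -> assigned | voices=[69 88 83 89]
Op 11: note_off(88): free voice 1 | voices=[69 - 83 89]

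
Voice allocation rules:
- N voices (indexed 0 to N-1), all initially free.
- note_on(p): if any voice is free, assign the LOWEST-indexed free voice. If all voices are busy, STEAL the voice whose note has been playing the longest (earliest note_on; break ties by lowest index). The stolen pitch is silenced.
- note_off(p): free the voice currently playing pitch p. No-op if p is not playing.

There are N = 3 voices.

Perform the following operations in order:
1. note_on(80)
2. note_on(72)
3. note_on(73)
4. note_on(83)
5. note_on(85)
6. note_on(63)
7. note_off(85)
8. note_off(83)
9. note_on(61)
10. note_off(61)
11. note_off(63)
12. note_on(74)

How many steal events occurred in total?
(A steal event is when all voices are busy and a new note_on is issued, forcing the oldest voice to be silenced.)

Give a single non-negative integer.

Answer: 3

Derivation:
Op 1: note_on(80): voice 0 is free -> assigned | voices=[80 - -]
Op 2: note_on(72): voice 1 is free -> assigned | voices=[80 72 -]
Op 3: note_on(73): voice 2 is free -> assigned | voices=[80 72 73]
Op 4: note_on(83): all voices busy, STEAL voice 0 (pitch 80, oldest) -> assign | voices=[83 72 73]
Op 5: note_on(85): all voices busy, STEAL voice 1 (pitch 72, oldest) -> assign | voices=[83 85 73]
Op 6: note_on(63): all voices busy, STEAL voice 2 (pitch 73, oldest) -> assign | voices=[83 85 63]
Op 7: note_off(85): free voice 1 | voices=[83 - 63]
Op 8: note_off(83): free voice 0 | voices=[- - 63]
Op 9: note_on(61): voice 0 is free -> assigned | voices=[61 - 63]
Op 10: note_off(61): free voice 0 | voices=[- - 63]
Op 11: note_off(63): free voice 2 | voices=[- - -]
Op 12: note_on(74): voice 0 is free -> assigned | voices=[74 - -]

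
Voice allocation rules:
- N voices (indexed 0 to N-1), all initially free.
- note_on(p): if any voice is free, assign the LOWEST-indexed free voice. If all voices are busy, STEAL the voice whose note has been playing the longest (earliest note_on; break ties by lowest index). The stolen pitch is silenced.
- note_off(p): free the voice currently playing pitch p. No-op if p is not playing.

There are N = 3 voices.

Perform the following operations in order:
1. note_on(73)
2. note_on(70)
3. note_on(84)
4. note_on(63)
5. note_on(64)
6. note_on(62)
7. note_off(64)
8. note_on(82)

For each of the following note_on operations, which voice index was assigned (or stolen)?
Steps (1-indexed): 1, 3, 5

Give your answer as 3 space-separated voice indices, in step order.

Op 1: note_on(73): voice 0 is free -> assigned | voices=[73 - -]
Op 2: note_on(70): voice 1 is free -> assigned | voices=[73 70 -]
Op 3: note_on(84): voice 2 is free -> assigned | voices=[73 70 84]
Op 4: note_on(63): all voices busy, STEAL voice 0 (pitch 73, oldest) -> assign | voices=[63 70 84]
Op 5: note_on(64): all voices busy, STEAL voice 1 (pitch 70, oldest) -> assign | voices=[63 64 84]
Op 6: note_on(62): all voices busy, STEAL voice 2 (pitch 84, oldest) -> assign | voices=[63 64 62]
Op 7: note_off(64): free voice 1 | voices=[63 - 62]
Op 8: note_on(82): voice 1 is free -> assigned | voices=[63 82 62]

Answer: 0 2 1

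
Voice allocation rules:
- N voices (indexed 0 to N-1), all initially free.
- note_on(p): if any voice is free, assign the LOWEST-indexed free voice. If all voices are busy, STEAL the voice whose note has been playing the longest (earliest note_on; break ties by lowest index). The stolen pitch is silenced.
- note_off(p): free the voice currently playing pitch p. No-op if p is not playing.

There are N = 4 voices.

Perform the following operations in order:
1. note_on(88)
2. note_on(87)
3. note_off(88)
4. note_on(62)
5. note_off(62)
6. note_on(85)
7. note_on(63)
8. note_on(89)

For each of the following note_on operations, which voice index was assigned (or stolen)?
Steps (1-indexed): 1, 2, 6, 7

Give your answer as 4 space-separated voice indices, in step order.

Answer: 0 1 0 2

Derivation:
Op 1: note_on(88): voice 0 is free -> assigned | voices=[88 - - -]
Op 2: note_on(87): voice 1 is free -> assigned | voices=[88 87 - -]
Op 3: note_off(88): free voice 0 | voices=[- 87 - -]
Op 4: note_on(62): voice 0 is free -> assigned | voices=[62 87 - -]
Op 5: note_off(62): free voice 0 | voices=[- 87 - -]
Op 6: note_on(85): voice 0 is free -> assigned | voices=[85 87 - -]
Op 7: note_on(63): voice 2 is free -> assigned | voices=[85 87 63 -]
Op 8: note_on(89): voice 3 is free -> assigned | voices=[85 87 63 89]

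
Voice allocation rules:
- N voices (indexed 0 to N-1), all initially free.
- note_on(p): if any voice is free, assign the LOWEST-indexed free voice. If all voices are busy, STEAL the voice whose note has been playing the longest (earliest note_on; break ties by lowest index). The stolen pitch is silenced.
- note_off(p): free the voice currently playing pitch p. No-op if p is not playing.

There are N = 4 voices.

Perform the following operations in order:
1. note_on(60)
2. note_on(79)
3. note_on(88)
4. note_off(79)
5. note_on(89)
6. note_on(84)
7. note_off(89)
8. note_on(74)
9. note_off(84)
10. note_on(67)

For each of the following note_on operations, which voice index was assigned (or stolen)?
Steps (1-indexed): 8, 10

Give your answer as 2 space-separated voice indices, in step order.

Op 1: note_on(60): voice 0 is free -> assigned | voices=[60 - - -]
Op 2: note_on(79): voice 1 is free -> assigned | voices=[60 79 - -]
Op 3: note_on(88): voice 2 is free -> assigned | voices=[60 79 88 -]
Op 4: note_off(79): free voice 1 | voices=[60 - 88 -]
Op 5: note_on(89): voice 1 is free -> assigned | voices=[60 89 88 -]
Op 6: note_on(84): voice 3 is free -> assigned | voices=[60 89 88 84]
Op 7: note_off(89): free voice 1 | voices=[60 - 88 84]
Op 8: note_on(74): voice 1 is free -> assigned | voices=[60 74 88 84]
Op 9: note_off(84): free voice 3 | voices=[60 74 88 -]
Op 10: note_on(67): voice 3 is free -> assigned | voices=[60 74 88 67]

Answer: 1 3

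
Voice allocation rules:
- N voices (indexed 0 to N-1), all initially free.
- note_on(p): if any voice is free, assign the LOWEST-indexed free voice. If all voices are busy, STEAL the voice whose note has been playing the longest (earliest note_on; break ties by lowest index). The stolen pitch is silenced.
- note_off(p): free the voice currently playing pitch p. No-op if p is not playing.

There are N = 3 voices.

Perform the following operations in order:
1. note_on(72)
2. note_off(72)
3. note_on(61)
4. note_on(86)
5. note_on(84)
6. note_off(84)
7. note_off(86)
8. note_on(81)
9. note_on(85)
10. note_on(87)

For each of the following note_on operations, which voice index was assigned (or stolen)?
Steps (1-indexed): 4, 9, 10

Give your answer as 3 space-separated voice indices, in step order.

Answer: 1 2 0

Derivation:
Op 1: note_on(72): voice 0 is free -> assigned | voices=[72 - -]
Op 2: note_off(72): free voice 0 | voices=[- - -]
Op 3: note_on(61): voice 0 is free -> assigned | voices=[61 - -]
Op 4: note_on(86): voice 1 is free -> assigned | voices=[61 86 -]
Op 5: note_on(84): voice 2 is free -> assigned | voices=[61 86 84]
Op 6: note_off(84): free voice 2 | voices=[61 86 -]
Op 7: note_off(86): free voice 1 | voices=[61 - -]
Op 8: note_on(81): voice 1 is free -> assigned | voices=[61 81 -]
Op 9: note_on(85): voice 2 is free -> assigned | voices=[61 81 85]
Op 10: note_on(87): all voices busy, STEAL voice 0 (pitch 61, oldest) -> assign | voices=[87 81 85]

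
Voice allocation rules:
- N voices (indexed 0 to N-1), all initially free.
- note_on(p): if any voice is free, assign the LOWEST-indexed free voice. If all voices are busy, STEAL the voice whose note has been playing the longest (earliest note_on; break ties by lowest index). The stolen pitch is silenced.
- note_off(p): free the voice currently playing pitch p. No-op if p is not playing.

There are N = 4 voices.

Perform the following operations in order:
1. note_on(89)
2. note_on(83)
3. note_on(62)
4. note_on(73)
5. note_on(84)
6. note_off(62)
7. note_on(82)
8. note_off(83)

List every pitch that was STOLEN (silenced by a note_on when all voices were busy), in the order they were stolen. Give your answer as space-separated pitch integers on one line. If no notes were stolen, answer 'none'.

Answer: 89

Derivation:
Op 1: note_on(89): voice 0 is free -> assigned | voices=[89 - - -]
Op 2: note_on(83): voice 1 is free -> assigned | voices=[89 83 - -]
Op 3: note_on(62): voice 2 is free -> assigned | voices=[89 83 62 -]
Op 4: note_on(73): voice 3 is free -> assigned | voices=[89 83 62 73]
Op 5: note_on(84): all voices busy, STEAL voice 0 (pitch 89, oldest) -> assign | voices=[84 83 62 73]
Op 6: note_off(62): free voice 2 | voices=[84 83 - 73]
Op 7: note_on(82): voice 2 is free -> assigned | voices=[84 83 82 73]
Op 8: note_off(83): free voice 1 | voices=[84 - 82 73]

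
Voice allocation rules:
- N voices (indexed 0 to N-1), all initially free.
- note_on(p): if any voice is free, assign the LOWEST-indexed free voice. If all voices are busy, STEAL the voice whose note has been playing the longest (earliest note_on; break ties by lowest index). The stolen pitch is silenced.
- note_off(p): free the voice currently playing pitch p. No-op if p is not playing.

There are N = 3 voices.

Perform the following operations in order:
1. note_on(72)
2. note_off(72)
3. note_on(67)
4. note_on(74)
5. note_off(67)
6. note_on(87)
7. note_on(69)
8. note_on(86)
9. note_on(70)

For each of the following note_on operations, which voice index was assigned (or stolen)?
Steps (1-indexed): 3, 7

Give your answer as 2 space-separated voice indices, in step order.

Answer: 0 2

Derivation:
Op 1: note_on(72): voice 0 is free -> assigned | voices=[72 - -]
Op 2: note_off(72): free voice 0 | voices=[- - -]
Op 3: note_on(67): voice 0 is free -> assigned | voices=[67 - -]
Op 4: note_on(74): voice 1 is free -> assigned | voices=[67 74 -]
Op 5: note_off(67): free voice 0 | voices=[- 74 -]
Op 6: note_on(87): voice 0 is free -> assigned | voices=[87 74 -]
Op 7: note_on(69): voice 2 is free -> assigned | voices=[87 74 69]
Op 8: note_on(86): all voices busy, STEAL voice 1 (pitch 74, oldest) -> assign | voices=[87 86 69]
Op 9: note_on(70): all voices busy, STEAL voice 0 (pitch 87, oldest) -> assign | voices=[70 86 69]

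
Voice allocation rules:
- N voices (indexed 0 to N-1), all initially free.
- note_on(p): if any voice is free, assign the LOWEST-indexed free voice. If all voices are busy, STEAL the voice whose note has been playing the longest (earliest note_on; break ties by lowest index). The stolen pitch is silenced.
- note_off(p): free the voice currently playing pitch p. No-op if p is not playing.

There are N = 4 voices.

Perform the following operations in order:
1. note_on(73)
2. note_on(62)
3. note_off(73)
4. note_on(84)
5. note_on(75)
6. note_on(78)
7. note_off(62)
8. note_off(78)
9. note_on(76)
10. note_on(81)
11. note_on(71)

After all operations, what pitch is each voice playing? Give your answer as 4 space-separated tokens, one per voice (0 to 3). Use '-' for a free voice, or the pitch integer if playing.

Answer: 71 76 75 81

Derivation:
Op 1: note_on(73): voice 0 is free -> assigned | voices=[73 - - -]
Op 2: note_on(62): voice 1 is free -> assigned | voices=[73 62 - -]
Op 3: note_off(73): free voice 0 | voices=[- 62 - -]
Op 4: note_on(84): voice 0 is free -> assigned | voices=[84 62 - -]
Op 5: note_on(75): voice 2 is free -> assigned | voices=[84 62 75 -]
Op 6: note_on(78): voice 3 is free -> assigned | voices=[84 62 75 78]
Op 7: note_off(62): free voice 1 | voices=[84 - 75 78]
Op 8: note_off(78): free voice 3 | voices=[84 - 75 -]
Op 9: note_on(76): voice 1 is free -> assigned | voices=[84 76 75 -]
Op 10: note_on(81): voice 3 is free -> assigned | voices=[84 76 75 81]
Op 11: note_on(71): all voices busy, STEAL voice 0 (pitch 84, oldest) -> assign | voices=[71 76 75 81]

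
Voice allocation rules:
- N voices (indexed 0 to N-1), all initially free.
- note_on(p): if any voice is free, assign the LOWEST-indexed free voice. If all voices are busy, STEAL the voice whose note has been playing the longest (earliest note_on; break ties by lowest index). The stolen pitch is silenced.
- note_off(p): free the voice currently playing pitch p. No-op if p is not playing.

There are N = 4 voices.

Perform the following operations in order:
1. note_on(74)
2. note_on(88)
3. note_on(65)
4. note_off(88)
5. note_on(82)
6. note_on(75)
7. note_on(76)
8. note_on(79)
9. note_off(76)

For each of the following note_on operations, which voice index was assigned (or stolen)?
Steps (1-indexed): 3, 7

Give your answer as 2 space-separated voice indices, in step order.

Answer: 2 0

Derivation:
Op 1: note_on(74): voice 0 is free -> assigned | voices=[74 - - -]
Op 2: note_on(88): voice 1 is free -> assigned | voices=[74 88 - -]
Op 3: note_on(65): voice 2 is free -> assigned | voices=[74 88 65 -]
Op 4: note_off(88): free voice 1 | voices=[74 - 65 -]
Op 5: note_on(82): voice 1 is free -> assigned | voices=[74 82 65 -]
Op 6: note_on(75): voice 3 is free -> assigned | voices=[74 82 65 75]
Op 7: note_on(76): all voices busy, STEAL voice 0 (pitch 74, oldest) -> assign | voices=[76 82 65 75]
Op 8: note_on(79): all voices busy, STEAL voice 2 (pitch 65, oldest) -> assign | voices=[76 82 79 75]
Op 9: note_off(76): free voice 0 | voices=[- 82 79 75]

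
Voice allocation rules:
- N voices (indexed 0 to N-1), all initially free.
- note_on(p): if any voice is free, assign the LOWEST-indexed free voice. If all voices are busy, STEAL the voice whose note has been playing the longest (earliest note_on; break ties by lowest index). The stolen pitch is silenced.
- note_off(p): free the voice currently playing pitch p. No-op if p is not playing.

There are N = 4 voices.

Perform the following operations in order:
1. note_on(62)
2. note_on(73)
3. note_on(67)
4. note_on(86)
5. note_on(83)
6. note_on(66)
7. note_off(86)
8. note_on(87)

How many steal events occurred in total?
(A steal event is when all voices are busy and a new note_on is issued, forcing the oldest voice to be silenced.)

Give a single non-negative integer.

Op 1: note_on(62): voice 0 is free -> assigned | voices=[62 - - -]
Op 2: note_on(73): voice 1 is free -> assigned | voices=[62 73 - -]
Op 3: note_on(67): voice 2 is free -> assigned | voices=[62 73 67 -]
Op 4: note_on(86): voice 3 is free -> assigned | voices=[62 73 67 86]
Op 5: note_on(83): all voices busy, STEAL voice 0 (pitch 62, oldest) -> assign | voices=[83 73 67 86]
Op 6: note_on(66): all voices busy, STEAL voice 1 (pitch 73, oldest) -> assign | voices=[83 66 67 86]
Op 7: note_off(86): free voice 3 | voices=[83 66 67 -]
Op 8: note_on(87): voice 3 is free -> assigned | voices=[83 66 67 87]

Answer: 2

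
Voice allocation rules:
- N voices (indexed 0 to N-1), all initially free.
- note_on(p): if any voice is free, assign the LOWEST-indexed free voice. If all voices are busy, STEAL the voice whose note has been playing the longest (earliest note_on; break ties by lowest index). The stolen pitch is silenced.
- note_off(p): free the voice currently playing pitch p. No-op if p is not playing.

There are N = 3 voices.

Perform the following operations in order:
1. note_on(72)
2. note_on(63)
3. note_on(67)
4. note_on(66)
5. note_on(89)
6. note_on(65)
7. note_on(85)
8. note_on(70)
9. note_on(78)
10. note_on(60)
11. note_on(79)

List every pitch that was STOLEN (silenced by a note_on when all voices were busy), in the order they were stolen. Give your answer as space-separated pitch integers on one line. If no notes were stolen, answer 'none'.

Op 1: note_on(72): voice 0 is free -> assigned | voices=[72 - -]
Op 2: note_on(63): voice 1 is free -> assigned | voices=[72 63 -]
Op 3: note_on(67): voice 2 is free -> assigned | voices=[72 63 67]
Op 4: note_on(66): all voices busy, STEAL voice 0 (pitch 72, oldest) -> assign | voices=[66 63 67]
Op 5: note_on(89): all voices busy, STEAL voice 1 (pitch 63, oldest) -> assign | voices=[66 89 67]
Op 6: note_on(65): all voices busy, STEAL voice 2 (pitch 67, oldest) -> assign | voices=[66 89 65]
Op 7: note_on(85): all voices busy, STEAL voice 0 (pitch 66, oldest) -> assign | voices=[85 89 65]
Op 8: note_on(70): all voices busy, STEAL voice 1 (pitch 89, oldest) -> assign | voices=[85 70 65]
Op 9: note_on(78): all voices busy, STEAL voice 2 (pitch 65, oldest) -> assign | voices=[85 70 78]
Op 10: note_on(60): all voices busy, STEAL voice 0 (pitch 85, oldest) -> assign | voices=[60 70 78]
Op 11: note_on(79): all voices busy, STEAL voice 1 (pitch 70, oldest) -> assign | voices=[60 79 78]

Answer: 72 63 67 66 89 65 85 70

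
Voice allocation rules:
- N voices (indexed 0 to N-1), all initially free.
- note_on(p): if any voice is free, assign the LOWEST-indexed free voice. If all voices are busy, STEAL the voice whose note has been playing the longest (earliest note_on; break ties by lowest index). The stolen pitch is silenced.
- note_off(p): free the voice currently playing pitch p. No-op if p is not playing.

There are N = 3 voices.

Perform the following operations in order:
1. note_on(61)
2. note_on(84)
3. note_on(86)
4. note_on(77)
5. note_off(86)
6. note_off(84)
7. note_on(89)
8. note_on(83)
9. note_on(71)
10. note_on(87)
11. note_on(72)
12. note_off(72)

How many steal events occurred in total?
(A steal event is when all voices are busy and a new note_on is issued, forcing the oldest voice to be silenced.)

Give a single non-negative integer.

Answer: 4

Derivation:
Op 1: note_on(61): voice 0 is free -> assigned | voices=[61 - -]
Op 2: note_on(84): voice 1 is free -> assigned | voices=[61 84 -]
Op 3: note_on(86): voice 2 is free -> assigned | voices=[61 84 86]
Op 4: note_on(77): all voices busy, STEAL voice 0 (pitch 61, oldest) -> assign | voices=[77 84 86]
Op 5: note_off(86): free voice 2 | voices=[77 84 -]
Op 6: note_off(84): free voice 1 | voices=[77 - -]
Op 7: note_on(89): voice 1 is free -> assigned | voices=[77 89 -]
Op 8: note_on(83): voice 2 is free -> assigned | voices=[77 89 83]
Op 9: note_on(71): all voices busy, STEAL voice 0 (pitch 77, oldest) -> assign | voices=[71 89 83]
Op 10: note_on(87): all voices busy, STEAL voice 1 (pitch 89, oldest) -> assign | voices=[71 87 83]
Op 11: note_on(72): all voices busy, STEAL voice 2 (pitch 83, oldest) -> assign | voices=[71 87 72]
Op 12: note_off(72): free voice 2 | voices=[71 87 -]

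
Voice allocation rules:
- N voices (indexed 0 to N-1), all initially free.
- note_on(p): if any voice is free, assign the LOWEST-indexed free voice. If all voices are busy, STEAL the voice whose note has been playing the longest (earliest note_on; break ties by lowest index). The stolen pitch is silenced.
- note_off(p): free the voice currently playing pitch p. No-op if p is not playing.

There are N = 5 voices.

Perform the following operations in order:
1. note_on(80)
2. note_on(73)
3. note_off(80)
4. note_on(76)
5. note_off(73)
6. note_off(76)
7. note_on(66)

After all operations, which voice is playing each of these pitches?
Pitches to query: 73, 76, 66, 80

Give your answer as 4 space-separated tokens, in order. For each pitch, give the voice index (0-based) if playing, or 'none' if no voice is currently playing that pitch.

Answer: none none 0 none

Derivation:
Op 1: note_on(80): voice 0 is free -> assigned | voices=[80 - - - -]
Op 2: note_on(73): voice 1 is free -> assigned | voices=[80 73 - - -]
Op 3: note_off(80): free voice 0 | voices=[- 73 - - -]
Op 4: note_on(76): voice 0 is free -> assigned | voices=[76 73 - - -]
Op 5: note_off(73): free voice 1 | voices=[76 - - - -]
Op 6: note_off(76): free voice 0 | voices=[- - - - -]
Op 7: note_on(66): voice 0 is free -> assigned | voices=[66 - - - -]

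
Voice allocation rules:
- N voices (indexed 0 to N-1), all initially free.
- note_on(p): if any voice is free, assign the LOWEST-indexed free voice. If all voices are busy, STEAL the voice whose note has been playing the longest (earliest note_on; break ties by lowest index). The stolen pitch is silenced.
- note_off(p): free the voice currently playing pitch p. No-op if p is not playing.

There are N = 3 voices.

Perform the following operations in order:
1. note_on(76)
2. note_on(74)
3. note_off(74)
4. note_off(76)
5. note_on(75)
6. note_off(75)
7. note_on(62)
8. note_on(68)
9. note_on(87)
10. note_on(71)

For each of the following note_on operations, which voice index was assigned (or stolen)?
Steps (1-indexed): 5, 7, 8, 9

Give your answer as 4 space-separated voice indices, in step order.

Op 1: note_on(76): voice 0 is free -> assigned | voices=[76 - -]
Op 2: note_on(74): voice 1 is free -> assigned | voices=[76 74 -]
Op 3: note_off(74): free voice 1 | voices=[76 - -]
Op 4: note_off(76): free voice 0 | voices=[- - -]
Op 5: note_on(75): voice 0 is free -> assigned | voices=[75 - -]
Op 6: note_off(75): free voice 0 | voices=[- - -]
Op 7: note_on(62): voice 0 is free -> assigned | voices=[62 - -]
Op 8: note_on(68): voice 1 is free -> assigned | voices=[62 68 -]
Op 9: note_on(87): voice 2 is free -> assigned | voices=[62 68 87]
Op 10: note_on(71): all voices busy, STEAL voice 0 (pitch 62, oldest) -> assign | voices=[71 68 87]

Answer: 0 0 1 2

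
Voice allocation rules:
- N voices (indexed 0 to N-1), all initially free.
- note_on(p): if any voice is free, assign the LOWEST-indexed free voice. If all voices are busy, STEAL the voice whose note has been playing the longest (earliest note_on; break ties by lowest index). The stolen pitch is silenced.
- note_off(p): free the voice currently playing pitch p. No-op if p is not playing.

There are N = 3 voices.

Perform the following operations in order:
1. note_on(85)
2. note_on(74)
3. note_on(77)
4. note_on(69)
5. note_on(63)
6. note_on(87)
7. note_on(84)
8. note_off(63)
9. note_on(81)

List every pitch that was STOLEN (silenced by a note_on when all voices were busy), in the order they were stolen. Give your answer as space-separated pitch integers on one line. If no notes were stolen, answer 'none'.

Op 1: note_on(85): voice 0 is free -> assigned | voices=[85 - -]
Op 2: note_on(74): voice 1 is free -> assigned | voices=[85 74 -]
Op 3: note_on(77): voice 2 is free -> assigned | voices=[85 74 77]
Op 4: note_on(69): all voices busy, STEAL voice 0 (pitch 85, oldest) -> assign | voices=[69 74 77]
Op 5: note_on(63): all voices busy, STEAL voice 1 (pitch 74, oldest) -> assign | voices=[69 63 77]
Op 6: note_on(87): all voices busy, STEAL voice 2 (pitch 77, oldest) -> assign | voices=[69 63 87]
Op 7: note_on(84): all voices busy, STEAL voice 0 (pitch 69, oldest) -> assign | voices=[84 63 87]
Op 8: note_off(63): free voice 1 | voices=[84 - 87]
Op 9: note_on(81): voice 1 is free -> assigned | voices=[84 81 87]

Answer: 85 74 77 69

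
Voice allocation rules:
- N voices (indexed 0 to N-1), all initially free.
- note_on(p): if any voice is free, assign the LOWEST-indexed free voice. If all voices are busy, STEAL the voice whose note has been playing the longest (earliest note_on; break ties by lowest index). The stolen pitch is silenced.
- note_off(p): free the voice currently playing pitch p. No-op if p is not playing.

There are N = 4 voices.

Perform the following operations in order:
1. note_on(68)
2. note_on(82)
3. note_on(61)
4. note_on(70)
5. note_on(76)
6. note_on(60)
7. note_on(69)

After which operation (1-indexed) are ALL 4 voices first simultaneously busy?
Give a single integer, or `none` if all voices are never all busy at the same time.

Op 1: note_on(68): voice 0 is free -> assigned | voices=[68 - - -]
Op 2: note_on(82): voice 1 is free -> assigned | voices=[68 82 - -]
Op 3: note_on(61): voice 2 is free -> assigned | voices=[68 82 61 -]
Op 4: note_on(70): voice 3 is free -> assigned | voices=[68 82 61 70]
Op 5: note_on(76): all voices busy, STEAL voice 0 (pitch 68, oldest) -> assign | voices=[76 82 61 70]
Op 6: note_on(60): all voices busy, STEAL voice 1 (pitch 82, oldest) -> assign | voices=[76 60 61 70]
Op 7: note_on(69): all voices busy, STEAL voice 2 (pitch 61, oldest) -> assign | voices=[76 60 69 70]

Answer: 4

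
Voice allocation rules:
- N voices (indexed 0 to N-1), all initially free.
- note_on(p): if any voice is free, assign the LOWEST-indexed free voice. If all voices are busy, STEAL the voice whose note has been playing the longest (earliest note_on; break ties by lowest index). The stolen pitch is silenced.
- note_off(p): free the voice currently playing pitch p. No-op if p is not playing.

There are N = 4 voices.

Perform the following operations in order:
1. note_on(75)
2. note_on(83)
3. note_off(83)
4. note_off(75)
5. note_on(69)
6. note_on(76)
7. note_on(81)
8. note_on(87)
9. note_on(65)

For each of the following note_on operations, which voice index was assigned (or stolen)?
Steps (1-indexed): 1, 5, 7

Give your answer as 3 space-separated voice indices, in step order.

Op 1: note_on(75): voice 0 is free -> assigned | voices=[75 - - -]
Op 2: note_on(83): voice 1 is free -> assigned | voices=[75 83 - -]
Op 3: note_off(83): free voice 1 | voices=[75 - - -]
Op 4: note_off(75): free voice 0 | voices=[- - - -]
Op 5: note_on(69): voice 0 is free -> assigned | voices=[69 - - -]
Op 6: note_on(76): voice 1 is free -> assigned | voices=[69 76 - -]
Op 7: note_on(81): voice 2 is free -> assigned | voices=[69 76 81 -]
Op 8: note_on(87): voice 3 is free -> assigned | voices=[69 76 81 87]
Op 9: note_on(65): all voices busy, STEAL voice 0 (pitch 69, oldest) -> assign | voices=[65 76 81 87]

Answer: 0 0 2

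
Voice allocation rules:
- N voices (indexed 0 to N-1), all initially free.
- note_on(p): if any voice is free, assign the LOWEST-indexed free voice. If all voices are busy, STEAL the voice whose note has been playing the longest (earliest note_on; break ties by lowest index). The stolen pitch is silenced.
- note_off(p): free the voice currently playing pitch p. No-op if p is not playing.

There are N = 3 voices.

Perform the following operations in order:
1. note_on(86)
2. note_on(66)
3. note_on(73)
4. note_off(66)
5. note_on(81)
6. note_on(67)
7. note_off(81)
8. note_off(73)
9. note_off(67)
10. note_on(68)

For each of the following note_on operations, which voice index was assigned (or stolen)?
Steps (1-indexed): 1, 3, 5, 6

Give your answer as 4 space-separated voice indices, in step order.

Op 1: note_on(86): voice 0 is free -> assigned | voices=[86 - -]
Op 2: note_on(66): voice 1 is free -> assigned | voices=[86 66 -]
Op 3: note_on(73): voice 2 is free -> assigned | voices=[86 66 73]
Op 4: note_off(66): free voice 1 | voices=[86 - 73]
Op 5: note_on(81): voice 1 is free -> assigned | voices=[86 81 73]
Op 6: note_on(67): all voices busy, STEAL voice 0 (pitch 86, oldest) -> assign | voices=[67 81 73]
Op 7: note_off(81): free voice 1 | voices=[67 - 73]
Op 8: note_off(73): free voice 2 | voices=[67 - -]
Op 9: note_off(67): free voice 0 | voices=[- - -]
Op 10: note_on(68): voice 0 is free -> assigned | voices=[68 - -]

Answer: 0 2 1 0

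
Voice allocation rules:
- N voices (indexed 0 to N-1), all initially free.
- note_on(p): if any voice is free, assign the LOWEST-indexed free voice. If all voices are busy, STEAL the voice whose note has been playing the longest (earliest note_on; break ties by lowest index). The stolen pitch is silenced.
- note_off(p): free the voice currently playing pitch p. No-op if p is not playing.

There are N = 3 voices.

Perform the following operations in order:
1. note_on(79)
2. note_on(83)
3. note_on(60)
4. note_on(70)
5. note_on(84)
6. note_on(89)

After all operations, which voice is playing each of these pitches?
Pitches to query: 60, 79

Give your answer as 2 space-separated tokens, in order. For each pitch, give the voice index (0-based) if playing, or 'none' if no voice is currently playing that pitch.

Op 1: note_on(79): voice 0 is free -> assigned | voices=[79 - -]
Op 2: note_on(83): voice 1 is free -> assigned | voices=[79 83 -]
Op 3: note_on(60): voice 2 is free -> assigned | voices=[79 83 60]
Op 4: note_on(70): all voices busy, STEAL voice 0 (pitch 79, oldest) -> assign | voices=[70 83 60]
Op 5: note_on(84): all voices busy, STEAL voice 1 (pitch 83, oldest) -> assign | voices=[70 84 60]
Op 6: note_on(89): all voices busy, STEAL voice 2 (pitch 60, oldest) -> assign | voices=[70 84 89]

Answer: none none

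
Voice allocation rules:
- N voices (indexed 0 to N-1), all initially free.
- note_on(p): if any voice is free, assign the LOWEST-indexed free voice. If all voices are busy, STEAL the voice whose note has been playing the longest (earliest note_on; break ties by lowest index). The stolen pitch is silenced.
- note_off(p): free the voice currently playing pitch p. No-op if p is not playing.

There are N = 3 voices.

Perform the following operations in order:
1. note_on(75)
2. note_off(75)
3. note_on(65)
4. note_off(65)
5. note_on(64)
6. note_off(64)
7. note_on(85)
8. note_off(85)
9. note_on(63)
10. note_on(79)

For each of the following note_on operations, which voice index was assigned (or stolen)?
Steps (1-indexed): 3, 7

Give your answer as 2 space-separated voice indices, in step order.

Op 1: note_on(75): voice 0 is free -> assigned | voices=[75 - -]
Op 2: note_off(75): free voice 0 | voices=[- - -]
Op 3: note_on(65): voice 0 is free -> assigned | voices=[65 - -]
Op 4: note_off(65): free voice 0 | voices=[- - -]
Op 5: note_on(64): voice 0 is free -> assigned | voices=[64 - -]
Op 6: note_off(64): free voice 0 | voices=[- - -]
Op 7: note_on(85): voice 0 is free -> assigned | voices=[85 - -]
Op 8: note_off(85): free voice 0 | voices=[- - -]
Op 9: note_on(63): voice 0 is free -> assigned | voices=[63 - -]
Op 10: note_on(79): voice 1 is free -> assigned | voices=[63 79 -]

Answer: 0 0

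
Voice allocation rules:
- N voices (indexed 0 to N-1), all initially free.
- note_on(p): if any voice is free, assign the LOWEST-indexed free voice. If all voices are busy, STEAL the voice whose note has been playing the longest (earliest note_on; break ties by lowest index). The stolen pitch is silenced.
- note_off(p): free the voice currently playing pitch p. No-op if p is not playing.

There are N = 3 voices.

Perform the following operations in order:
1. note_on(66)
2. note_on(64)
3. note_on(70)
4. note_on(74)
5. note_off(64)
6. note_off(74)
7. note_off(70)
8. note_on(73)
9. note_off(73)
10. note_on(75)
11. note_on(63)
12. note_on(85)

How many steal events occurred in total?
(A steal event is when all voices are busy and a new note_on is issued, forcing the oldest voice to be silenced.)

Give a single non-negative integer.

Op 1: note_on(66): voice 0 is free -> assigned | voices=[66 - -]
Op 2: note_on(64): voice 1 is free -> assigned | voices=[66 64 -]
Op 3: note_on(70): voice 2 is free -> assigned | voices=[66 64 70]
Op 4: note_on(74): all voices busy, STEAL voice 0 (pitch 66, oldest) -> assign | voices=[74 64 70]
Op 5: note_off(64): free voice 1 | voices=[74 - 70]
Op 6: note_off(74): free voice 0 | voices=[- - 70]
Op 7: note_off(70): free voice 2 | voices=[- - -]
Op 8: note_on(73): voice 0 is free -> assigned | voices=[73 - -]
Op 9: note_off(73): free voice 0 | voices=[- - -]
Op 10: note_on(75): voice 0 is free -> assigned | voices=[75 - -]
Op 11: note_on(63): voice 1 is free -> assigned | voices=[75 63 -]
Op 12: note_on(85): voice 2 is free -> assigned | voices=[75 63 85]

Answer: 1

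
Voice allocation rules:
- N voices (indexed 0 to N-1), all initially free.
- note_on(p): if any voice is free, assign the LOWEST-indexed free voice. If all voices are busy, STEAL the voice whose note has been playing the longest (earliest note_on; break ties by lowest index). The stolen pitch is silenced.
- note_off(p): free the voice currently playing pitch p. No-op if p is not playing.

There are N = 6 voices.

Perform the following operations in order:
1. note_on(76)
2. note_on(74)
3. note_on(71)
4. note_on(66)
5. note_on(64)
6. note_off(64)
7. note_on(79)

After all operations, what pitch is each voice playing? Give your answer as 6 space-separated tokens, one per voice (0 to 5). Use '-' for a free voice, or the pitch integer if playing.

Op 1: note_on(76): voice 0 is free -> assigned | voices=[76 - - - - -]
Op 2: note_on(74): voice 1 is free -> assigned | voices=[76 74 - - - -]
Op 3: note_on(71): voice 2 is free -> assigned | voices=[76 74 71 - - -]
Op 4: note_on(66): voice 3 is free -> assigned | voices=[76 74 71 66 - -]
Op 5: note_on(64): voice 4 is free -> assigned | voices=[76 74 71 66 64 -]
Op 6: note_off(64): free voice 4 | voices=[76 74 71 66 - -]
Op 7: note_on(79): voice 4 is free -> assigned | voices=[76 74 71 66 79 -]

Answer: 76 74 71 66 79 -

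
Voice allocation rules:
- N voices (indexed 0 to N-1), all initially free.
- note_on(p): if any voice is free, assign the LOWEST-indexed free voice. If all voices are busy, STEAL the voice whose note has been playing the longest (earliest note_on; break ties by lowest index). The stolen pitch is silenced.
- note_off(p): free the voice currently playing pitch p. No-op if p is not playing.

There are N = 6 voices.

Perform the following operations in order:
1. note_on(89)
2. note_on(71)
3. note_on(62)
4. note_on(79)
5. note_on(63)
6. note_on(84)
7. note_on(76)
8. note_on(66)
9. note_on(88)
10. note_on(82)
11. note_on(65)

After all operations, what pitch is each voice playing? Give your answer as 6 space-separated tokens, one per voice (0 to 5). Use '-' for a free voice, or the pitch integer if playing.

Op 1: note_on(89): voice 0 is free -> assigned | voices=[89 - - - - -]
Op 2: note_on(71): voice 1 is free -> assigned | voices=[89 71 - - - -]
Op 3: note_on(62): voice 2 is free -> assigned | voices=[89 71 62 - - -]
Op 4: note_on(79): voice 3 is free -> assigned | voices=[89 71 62 79 - -]
Op 5: note_on(63): voice 4 is free -> assigned | voices=[89 71 62 79 63 -]
Op 6: note_on(84): voice 5 is free -> assigned | voices=[89 71 62 79 63 84]
Op 7: note_on(76): all voices busy, STEAL voice 0 (pitch 89, oldest) -> assign | voices=[76 71 62 79 63 84]
Op 8: note_on(66): all voices busy, STEAL voice 1 (pitch 71, oldest) -> assign | voices=[76 66 62 79 63 84]
Op 9: note_on(88): all voices busy, STEAL voice 2 (pitch 62, oldest) -> assign | voices=[76 66 88 79 63 84]
Op 10: note_on(82): all voices busy, STEAL voice 3 (pitch 79, oldest) -> assign | voices=[76 66 88 82 63 84]
Op 11: note_on(65): all voices busy, STEAL voice 4 (pitch 63, oldest) -> assign | voices=[76 66 88 82 65 84]

Answer: 76 66 88 82 65 84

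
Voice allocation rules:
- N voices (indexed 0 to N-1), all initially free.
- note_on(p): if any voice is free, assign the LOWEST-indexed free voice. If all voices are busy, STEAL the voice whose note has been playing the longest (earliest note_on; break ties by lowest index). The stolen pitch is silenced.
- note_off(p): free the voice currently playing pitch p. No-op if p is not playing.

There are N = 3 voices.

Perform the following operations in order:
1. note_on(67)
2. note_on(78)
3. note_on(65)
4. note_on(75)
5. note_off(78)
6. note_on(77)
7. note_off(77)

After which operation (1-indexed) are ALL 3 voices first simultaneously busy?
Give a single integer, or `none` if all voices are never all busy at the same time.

Op 1: note_on(67): voice 0 is free -> assigned | voices=[67 - -]
Op 2: note_on(78): voice 1 is free -> assigned | voices=[67 78 -]
Op 3: note_on(65): voice 2 is free -> assigned | voices=[67 78 65]
Op 4: note_on(75): all voices busy, STEAL voice 0 (pitch 67, oldest) -> assign | voices=[75 78 65]
Op 5: note_off(78): free voice 1 | voices=[75 - 65]
Op 6: note_on(77): voice 1 is free -> assigned | voices=[75 77 65]
Op 7: note_off(77): free voice 1 | voices=[75 - 65]

Answer: 3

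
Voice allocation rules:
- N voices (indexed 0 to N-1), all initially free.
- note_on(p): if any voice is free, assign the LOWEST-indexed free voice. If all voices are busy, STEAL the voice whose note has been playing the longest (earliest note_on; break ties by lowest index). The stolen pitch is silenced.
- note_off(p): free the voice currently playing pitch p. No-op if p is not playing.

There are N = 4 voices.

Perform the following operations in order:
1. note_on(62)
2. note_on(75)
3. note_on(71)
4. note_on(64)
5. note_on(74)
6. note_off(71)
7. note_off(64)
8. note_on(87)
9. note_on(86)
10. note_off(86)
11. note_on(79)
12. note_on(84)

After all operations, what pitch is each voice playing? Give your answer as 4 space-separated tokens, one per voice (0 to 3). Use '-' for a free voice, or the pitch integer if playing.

Answer: 74 84 87 79

Derivation:
Op 1: note_on(62): voice 0 is free -> assigned | voices=[62 - - -]
Op 2: note_on(75): voice 1 is free -> assigned | voices=[62 75 - -]
Op 3: note_on(71): voice 2 is free -> assigned | voices=[62 75 71 -]
Op 4: note_on(64): voice 3 is free -> assigned | voices=[62 75 71 64]
Op 5: note_on(74): all voices busy, STEAL voice 0 (pitch 62, oldest) -> assign | voices=[74 75 71 64]
Op 6: note_off(71): free voice 2 | voices=[74 75 - 64]
Op 7: note_off(64): free voice 3 | voices=[74 75 - -]
Op 8: note_on(87): voice 2 is free -> assigned | voices=[74 75 87 -]
Op 9: note_on(86): voice 3 is free -> assigned | voices=[74 75 87 86]
Op 10: note_off(86): free voice 3 | voices=[74 75 87 -]
Op 11: note_on(79): voice 3 is free -> assigned | voices=[74 75 87 79]
Op 12: note_on(84): all voices busy, STEAL voice 1 (pitch 75, oldest) -> assign | voices=[74 84 87 79]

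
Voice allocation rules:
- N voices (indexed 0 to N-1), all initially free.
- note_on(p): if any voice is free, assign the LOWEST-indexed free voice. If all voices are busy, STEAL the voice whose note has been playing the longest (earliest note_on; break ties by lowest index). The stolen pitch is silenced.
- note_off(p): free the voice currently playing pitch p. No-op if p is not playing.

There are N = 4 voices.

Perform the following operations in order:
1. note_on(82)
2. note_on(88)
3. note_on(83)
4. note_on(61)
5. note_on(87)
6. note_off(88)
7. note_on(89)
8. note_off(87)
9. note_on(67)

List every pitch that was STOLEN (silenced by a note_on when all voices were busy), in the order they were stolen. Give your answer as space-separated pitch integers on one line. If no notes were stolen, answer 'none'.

Op 1: note_on(82): voice 0 is free -> assigned | voices=[82 - - -]
Op 2: note_on(88): voice 1 is free -> assigned | voices=[82 88 - -]
Op 3: note_on(83): voice 2 is free -> assigned | voices=[82 88 83 -]
Op 4: note_on(61): voice 3 is free -> assigned | voices=[82 88 83 61]
Op 5: note_on(87): all voices busy, STEAL voice 0 (pitch 82, oldest) -> assign | voices=[87 88 83 61]
Op 6: note_off(88): free voice 1 | voices=[87 - 83 61]
Op 7: note_on(89): voice 1 is free -> assigned | voices=[87 89 83 61]
Op 8: note_off(87): free voice 0 | voices=[- 89 83 61]
Op 9: note_on(67): voice 0 is free -> assigned | voices=[67 89 83 61]

Answer: 82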